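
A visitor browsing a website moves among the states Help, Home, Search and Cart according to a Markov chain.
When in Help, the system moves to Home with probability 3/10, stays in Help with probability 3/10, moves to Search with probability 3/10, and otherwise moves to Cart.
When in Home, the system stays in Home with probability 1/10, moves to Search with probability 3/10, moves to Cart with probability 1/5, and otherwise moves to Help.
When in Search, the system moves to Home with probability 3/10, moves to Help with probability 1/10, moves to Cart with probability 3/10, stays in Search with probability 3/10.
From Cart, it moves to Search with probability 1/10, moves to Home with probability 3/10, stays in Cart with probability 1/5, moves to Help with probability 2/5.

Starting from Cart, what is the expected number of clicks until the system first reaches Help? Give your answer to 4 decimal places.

2.9091

Let t(s) be the expected number of clicks to first reach Help from state s, with t(Help) = 0. Conditioning on the first click:
t(Home) = 1 + 0.1·t(Home) + 0.3·t(Search) + 0.2·t(Cart)
t(Search) = 1 + 0.3·t(Home) + 0.3·t(Search) + 0.3·t(Cart)
t(Cart) = 1 + 0.3·t(Home) + 0.1·t(Search) + 0.2·t(Cart)
Solving: t(Home) = 3.0909, t(Search) = 4.0000, t(Cart) = 2.9091.
Expected clicks from Cart to Help: 2.9091.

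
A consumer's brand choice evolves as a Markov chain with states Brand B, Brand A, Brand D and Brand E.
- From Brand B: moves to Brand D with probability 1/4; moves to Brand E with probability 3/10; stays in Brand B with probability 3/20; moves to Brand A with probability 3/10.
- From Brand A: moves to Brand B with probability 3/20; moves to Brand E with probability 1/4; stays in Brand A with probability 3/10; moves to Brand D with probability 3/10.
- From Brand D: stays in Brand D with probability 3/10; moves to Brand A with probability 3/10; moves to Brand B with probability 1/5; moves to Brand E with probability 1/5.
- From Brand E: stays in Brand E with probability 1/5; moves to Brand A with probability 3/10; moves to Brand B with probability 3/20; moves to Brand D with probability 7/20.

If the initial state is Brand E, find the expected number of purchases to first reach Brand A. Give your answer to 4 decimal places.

Let t(s) be the expected number of purchases to first reach Brand A from state s, with t(Brand A) = 0. Conditioning on the first purchase:
t(Brand B) = 1 + 0.15·t(Brand B) + 0.25·t(Brand D) + 0.3·t(Brand E)
t(Brand D) = 1 + 0.2·t(Brand B) + 0.3·t(Brand D) + 0.2·t(Brand E)
t(Brand E) = 1 + 0.15·t(Brand B) + 0.35·t(Brand D) + 0.2·t(Brand E)
Solving: t(Brand B) = 3.3333, t(Brand D) = 3.3333, t(Brand E) = 3.3333.
Expected purchases from Brand E to Brand A: 3.3333.

3.3333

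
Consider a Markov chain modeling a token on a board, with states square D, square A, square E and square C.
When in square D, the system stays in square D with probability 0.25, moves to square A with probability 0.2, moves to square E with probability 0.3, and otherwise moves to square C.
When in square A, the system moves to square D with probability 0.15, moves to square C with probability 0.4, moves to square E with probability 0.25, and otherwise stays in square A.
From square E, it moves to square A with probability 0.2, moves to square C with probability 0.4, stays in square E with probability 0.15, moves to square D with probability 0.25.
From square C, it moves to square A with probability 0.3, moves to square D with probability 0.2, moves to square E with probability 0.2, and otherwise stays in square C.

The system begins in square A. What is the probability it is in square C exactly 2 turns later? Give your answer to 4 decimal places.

Propagate the distribution vector 2 turns from square A.
After 0 turns: (0.0000, 1.0000, 0.0000, 0.0000)
After 1 turn: (0.1500, 0.2000, 0.2500, 0.4000)
After 2 turns: (0.2100, 0.2400, 0.2125, 0.3375)
P(in square C after 2 turns) = 0.3375

0.3375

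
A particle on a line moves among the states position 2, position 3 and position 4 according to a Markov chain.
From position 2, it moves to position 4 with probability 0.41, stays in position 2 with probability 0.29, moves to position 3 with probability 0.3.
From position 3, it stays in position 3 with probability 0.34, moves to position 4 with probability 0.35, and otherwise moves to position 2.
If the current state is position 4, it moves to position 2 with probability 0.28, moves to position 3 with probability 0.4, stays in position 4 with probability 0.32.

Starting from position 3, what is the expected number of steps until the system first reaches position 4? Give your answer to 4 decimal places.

Let t(s) be the expected number of steps to first reach position 4 from state s, with t(position 4) = 0. Conditioning on the first step:
t(position 2) = 1 + 0.29·t(position 2) + 0.3·t(position 3)
t(position 3) = 1 + 0.31·t(position 2) + 0.34·t(position 3)
Solving: t(position 2) = 2.5559, t(position 3) = 2.7157.
Expected steps from position 3 to position 4: 2.7157.

2.7157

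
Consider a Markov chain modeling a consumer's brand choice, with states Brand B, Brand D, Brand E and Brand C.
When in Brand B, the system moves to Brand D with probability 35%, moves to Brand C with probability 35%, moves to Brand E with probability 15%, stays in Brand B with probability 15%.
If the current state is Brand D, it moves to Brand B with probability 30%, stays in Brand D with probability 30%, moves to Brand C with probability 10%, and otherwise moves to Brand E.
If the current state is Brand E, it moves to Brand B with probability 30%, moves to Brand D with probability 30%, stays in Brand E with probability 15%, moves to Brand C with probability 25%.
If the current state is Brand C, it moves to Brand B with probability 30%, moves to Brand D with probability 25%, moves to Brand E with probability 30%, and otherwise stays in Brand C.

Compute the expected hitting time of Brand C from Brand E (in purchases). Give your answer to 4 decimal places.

4.3643

Let t(s) be the expected number of purchases to first reach Brand C from state s, with t(Brand C) = 0. Conditioning on the first purchase:
t(Brand B) = 1 + 0.15·t(Brand B) + 0.35·t(Brand D) + 0.15·t(Brand E)
t(Brand D) = 1 + 0.3·t(Brand B) + 0.3·t(Brand D) + 0.3·t(Brand E)
t(Brand E) = 1 + 0.3·t(Brand B) + 0.3·t(Brand D) + 0.15·t(Brand E)
Solving: t(Brand B) = 4.0133, t(Brand D) = 5.0190, t(Brand E) = 4.3643.
Expected purchases from Brand E to Brand C: 4.3643.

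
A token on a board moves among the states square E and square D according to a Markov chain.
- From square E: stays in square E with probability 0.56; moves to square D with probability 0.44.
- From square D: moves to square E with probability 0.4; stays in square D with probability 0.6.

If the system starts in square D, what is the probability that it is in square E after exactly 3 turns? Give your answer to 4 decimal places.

0.4742

Propagate the distribution vector 3 turns from square D.
After 0 turns: (0.0000, 1.0000)
After 1 turn: (0.4000, 0.6000)
After 2 turns: (0.4640, 0.5360)
After 3 turns: (0.4742, 0.5258)
P(in square E after 3 turns) = 0.4742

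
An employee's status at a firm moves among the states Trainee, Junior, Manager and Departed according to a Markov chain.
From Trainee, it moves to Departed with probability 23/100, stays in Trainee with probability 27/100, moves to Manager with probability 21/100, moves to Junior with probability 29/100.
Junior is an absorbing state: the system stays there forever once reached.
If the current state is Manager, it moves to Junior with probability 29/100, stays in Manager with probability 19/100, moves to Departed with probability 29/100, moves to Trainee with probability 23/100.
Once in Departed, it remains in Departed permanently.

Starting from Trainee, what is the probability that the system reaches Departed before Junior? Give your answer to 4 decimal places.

Let h(s) be the probability of absorption at Departed starting from transient state s. Then h(Departed) = 1 and h(Junior) = 0. By first-step analysis:
h(Trainee) = 0.27·h(Trainee) + 0.29·0 + 0.21·h(Manager) + 0.23·1
h(Manager) = 0.23·h(Trainee) + 0.29·0 + 0.19·h(Manager) + 0.29·1
Solving: h(Trainee) = 0.4552, h(Manager) = 0.4873.
Starting from Trainee, the probability is 0.4552.

0.4552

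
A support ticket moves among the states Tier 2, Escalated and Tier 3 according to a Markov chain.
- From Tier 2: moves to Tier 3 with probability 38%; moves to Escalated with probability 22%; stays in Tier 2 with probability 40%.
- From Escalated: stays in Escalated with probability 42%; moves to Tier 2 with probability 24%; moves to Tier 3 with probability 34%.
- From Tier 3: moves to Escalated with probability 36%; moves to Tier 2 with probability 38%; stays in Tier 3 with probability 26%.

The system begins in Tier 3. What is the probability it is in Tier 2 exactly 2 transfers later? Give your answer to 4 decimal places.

0.3372

Sum over the intermediate state after 1 transfer:
P = P(Tier 3→Tier 2)·P(Tier 2→Tier 2) + P(Tier 3→Escalated)·P(Escalated→Tier 2) + P(Tier 3→Tier 3)·P(Tier 3→Tier 2)
  = 0.38×0.4 + 0.36×0.24 + 0.26×0.38
  = 0.1520 + 0.0864 + 0.0988 = 0.3372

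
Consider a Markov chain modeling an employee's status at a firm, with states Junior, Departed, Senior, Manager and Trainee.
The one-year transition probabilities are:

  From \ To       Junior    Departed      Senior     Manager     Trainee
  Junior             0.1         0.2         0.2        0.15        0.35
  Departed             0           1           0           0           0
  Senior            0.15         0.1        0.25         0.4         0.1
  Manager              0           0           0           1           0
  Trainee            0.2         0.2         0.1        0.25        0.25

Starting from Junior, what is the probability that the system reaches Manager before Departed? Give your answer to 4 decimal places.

Let h(s) be the probability of absorption at Manager starting from transient state s. Then h(Manager) = 1 and h(Departed) = 0. By first-step analysis:
h(Junior) = 0.1·h(Junior) + 0.2·0 + 0.2·h(Senior) + 0.15·1 + 0.35·h(Trainee)
h(Senior) = 0.15·h(Junior) + 0.1·0 + 0.25·h(Senior) + 0.4·1 + 0.1·h(Trainee)
h(Trainee) = 0.2·h(Junior) + 0.2·0 + 0.1·h(Senior) + 0.25·1 + 0.25·h(Trainee)
Solving: h(Junior) = 0.5508, h(Senior) = 0.7203, h(Trainee) = 0.5763.
Starting from Junior, the probability is 0.5508.

0.5508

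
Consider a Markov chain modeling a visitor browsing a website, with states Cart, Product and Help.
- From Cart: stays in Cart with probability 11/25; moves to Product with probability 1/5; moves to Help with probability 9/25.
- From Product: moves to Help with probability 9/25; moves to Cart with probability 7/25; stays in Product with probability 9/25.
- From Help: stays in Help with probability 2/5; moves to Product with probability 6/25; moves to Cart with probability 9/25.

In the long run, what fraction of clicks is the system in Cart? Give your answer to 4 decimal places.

0.3690

Let the stationary distribution be π with π = πP and π_1 + π_2 + π_3 = 1.
π_1 = 0.44·π_1 + 0.28·π_2 + 0.36·π_3
π_2 = 0.2·π_1 + 0.36·π_2 + 0.24·π_3
Solving with the normalization constraint gives π = (0.3690, 0.2560, 0.3750).
So the stationary probability of Cart is 0.3690.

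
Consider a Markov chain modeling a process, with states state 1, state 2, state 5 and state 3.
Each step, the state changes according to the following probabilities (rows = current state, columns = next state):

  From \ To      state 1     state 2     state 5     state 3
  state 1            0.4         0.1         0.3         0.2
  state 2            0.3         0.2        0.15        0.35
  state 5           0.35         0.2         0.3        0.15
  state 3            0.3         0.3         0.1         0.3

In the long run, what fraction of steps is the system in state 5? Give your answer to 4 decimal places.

0.2233

Let the stationary distribution be π with π = πP and π_1 + π_2 + π_3 + π_4 = 1.
π_1 = 0.4·π_1 + 0.3·π_2 + 0.35·π_3 + 0.3·π_4
π_2 = 0.1·π_1 + 0.2·π_2 + 0.2·π_3 + 0.3·π_4
π_3 = 0.3·π_1 + 0.15·π_2 + 0.3·π_3 + 0.1·π_4
Solving with the normalization constraint gives π = (0.3457, 0.1896, 0.2233, 0.2414).
So the stationary probability of state 5 is 0.2233.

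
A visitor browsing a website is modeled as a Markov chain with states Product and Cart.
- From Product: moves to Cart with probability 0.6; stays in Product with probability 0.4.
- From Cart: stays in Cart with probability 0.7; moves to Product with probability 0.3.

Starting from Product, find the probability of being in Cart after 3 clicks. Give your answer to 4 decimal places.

0.6660

Propagate the distribution vector 3 clicks from Product.
After 0 clicks: (1.0000, 0.0000)
After 1 click: (0.4000, 0.6000)
After 2 clicks: (0.3400, 0.6600)
After 3 clicks: (0.3340, 0.6660)
P(in Cart after 3 clicks) = 0.6660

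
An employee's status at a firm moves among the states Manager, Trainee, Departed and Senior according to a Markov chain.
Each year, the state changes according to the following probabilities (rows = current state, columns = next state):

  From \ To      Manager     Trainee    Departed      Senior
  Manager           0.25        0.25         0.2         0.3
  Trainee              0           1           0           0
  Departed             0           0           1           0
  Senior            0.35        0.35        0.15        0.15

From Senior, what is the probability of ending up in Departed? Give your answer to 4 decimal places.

0.3427

Let h(s) be the probability of absorption at Departed starting from transient state s. Then h(Departed) = 1 and h(Trainee) = 0. By first-step analysis:
h(Manager) = 0.25·h(Manager) + 0.25·0 + 0.2·1 + 0.3·h(Senior)
h(Senior) = 0.35·h(Manager) + 0.35·0 + 0.15·1 + 0.15·h(Senior)
Solving: h(Manager) = 0.4038, h(Senior) = 0.3427.
Starting from Senior, the probability is 0.3427.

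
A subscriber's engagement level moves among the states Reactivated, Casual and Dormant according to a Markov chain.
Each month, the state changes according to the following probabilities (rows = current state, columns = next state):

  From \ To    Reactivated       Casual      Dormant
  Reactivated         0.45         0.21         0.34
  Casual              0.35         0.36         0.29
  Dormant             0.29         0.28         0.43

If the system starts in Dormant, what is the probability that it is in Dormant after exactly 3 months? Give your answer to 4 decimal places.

0.3587

Propagate the distribution vector 3 months from Dormant.
After 0 months: (0.0000, 0.0000, 1.0000)
After 1 month: (0.2900, 0.2800, 0.4300)
After 2 months: (0.3532, 0.2821, 0.3647)
After 3 months: (0.3634, 0.2778, 0.3587)
P(in Dormant after 3 months) = 0.3587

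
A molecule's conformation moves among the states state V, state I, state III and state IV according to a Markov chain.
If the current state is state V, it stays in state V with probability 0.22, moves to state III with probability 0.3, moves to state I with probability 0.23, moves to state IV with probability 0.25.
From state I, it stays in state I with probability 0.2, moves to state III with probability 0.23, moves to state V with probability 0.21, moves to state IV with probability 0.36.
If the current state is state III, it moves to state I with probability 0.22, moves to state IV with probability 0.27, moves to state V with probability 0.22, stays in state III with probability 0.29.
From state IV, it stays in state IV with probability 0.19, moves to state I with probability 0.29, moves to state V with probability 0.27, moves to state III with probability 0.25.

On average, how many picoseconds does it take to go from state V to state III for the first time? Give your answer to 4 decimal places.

3.6999

Let t(s) be the expected number of picoseconds to first reach state III from state s, with t(state III) = 0. Conditioning on the first picosecond:
t(state V) = 1 + 0.22·t(state V) + 0.23·t(state I) + 0.25·t(state IV)
t(state I) = 1 + 0.21·t(state V) + 0.2·t(state I) + 0.36·t(state IV)
t(state IV) = 1 + 0.27·t(state V) + 0.29·t(state I) + 0.19·t(state IV)
Solving: t(state V) = 3.6999, t(state I) = 3.9716, t(state IV) = 3.8898.
Expected picoseconds from state V to state III: 3.6999.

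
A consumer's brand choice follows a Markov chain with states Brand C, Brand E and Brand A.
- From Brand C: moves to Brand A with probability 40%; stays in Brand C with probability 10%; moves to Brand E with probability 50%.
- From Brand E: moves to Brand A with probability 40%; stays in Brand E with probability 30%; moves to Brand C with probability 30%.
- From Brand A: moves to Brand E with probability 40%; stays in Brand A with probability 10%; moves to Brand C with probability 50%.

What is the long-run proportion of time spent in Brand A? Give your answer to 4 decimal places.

0.3077

Let the stationary distribution be π with π = πP and π_1 + π_2 + π_3 = 1.
π_1 = 0.1·π_1 + 0.3·π_2 + 0.5·π_3
π_2 = 0.5·π_1 + 0.3·π_2 + 0.4·π_3
Solving with the normalization constraint gives π = (0.3013, 0.3910, 0.3077).
So the stationary probability of Brand A is 0.3077.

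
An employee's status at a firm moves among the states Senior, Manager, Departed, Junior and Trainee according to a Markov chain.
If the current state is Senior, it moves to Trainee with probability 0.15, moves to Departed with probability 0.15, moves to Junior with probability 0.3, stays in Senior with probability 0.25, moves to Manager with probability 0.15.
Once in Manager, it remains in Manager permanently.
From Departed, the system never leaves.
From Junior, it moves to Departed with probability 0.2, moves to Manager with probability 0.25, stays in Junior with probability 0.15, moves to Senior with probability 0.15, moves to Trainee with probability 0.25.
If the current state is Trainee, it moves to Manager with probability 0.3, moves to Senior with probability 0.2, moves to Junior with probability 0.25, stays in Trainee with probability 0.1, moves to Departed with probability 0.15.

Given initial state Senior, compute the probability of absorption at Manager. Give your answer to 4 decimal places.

Let h(s) be the probability of absorption at Manager starting from transient state s. Then h(Manager) = 1 and h(Departed) = 0. By first-step analysis:
h(Senior) = 0.25·h(Senior) + 0.15·1 + 0.15·0 + 0.3·h(Junior) + 0.15·h(Trainee)
h(Junior) = 0.15·h(Senior) + 0.25·1 + 0.2·0 + 0.15·h(Junior) + 0.25·h(Trainee)
h(Trainee) = 0.2·h(Senior) + 0.3·1 + 0.15·0 + 0.25·h(Junior) + 0.1·h(Trainee)
Solving: h(Senior) = 0.5520, h(Junior) = 0.5724, h(Trainee) = 0.6150.
Starting from Senior, the probability is 0.5520.

0.5520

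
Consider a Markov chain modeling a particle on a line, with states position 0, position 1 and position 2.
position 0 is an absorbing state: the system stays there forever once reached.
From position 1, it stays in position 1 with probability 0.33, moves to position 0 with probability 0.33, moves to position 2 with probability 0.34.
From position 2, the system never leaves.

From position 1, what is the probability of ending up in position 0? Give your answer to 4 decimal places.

0.4925

Let h(s) be the probability of absorption at position 0 starting from transient state s. Then h(position 0) = 1 and h(position 2) = 0. By first-step analysis:
h(position 1) = 0.33·1 + 0.33·h(position 1) + 0.34·0
Solving: h(position 1) = 0.4925.
Starting from position 1, the probability is 0.4925.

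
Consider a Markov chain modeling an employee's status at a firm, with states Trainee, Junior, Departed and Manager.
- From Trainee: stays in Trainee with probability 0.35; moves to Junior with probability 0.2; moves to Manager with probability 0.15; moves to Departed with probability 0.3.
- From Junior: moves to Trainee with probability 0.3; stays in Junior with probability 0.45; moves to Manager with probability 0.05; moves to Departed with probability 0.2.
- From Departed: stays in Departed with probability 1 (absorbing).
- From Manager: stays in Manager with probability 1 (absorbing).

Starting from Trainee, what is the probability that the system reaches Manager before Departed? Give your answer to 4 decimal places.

Let h(s) be the probability of absorption at Manager starting from transient state s. Then h(Manager) = 1 and h(Departed) = 0. By first-step analysis:
h(Trainee) = 0.35·h(Trainee) + 0.2·h(Junior) + 0.3·0 + 0.15·1
h(Junior) = 0.3·h(Trainee) + 0.45·h(Junior) + 0.2·0 + 0.05·1
Solving: h(Trainee) = 0.3109, h(Junior) = 0.2605.
Starting from Trainee, the probability is 0.3109.

0.3109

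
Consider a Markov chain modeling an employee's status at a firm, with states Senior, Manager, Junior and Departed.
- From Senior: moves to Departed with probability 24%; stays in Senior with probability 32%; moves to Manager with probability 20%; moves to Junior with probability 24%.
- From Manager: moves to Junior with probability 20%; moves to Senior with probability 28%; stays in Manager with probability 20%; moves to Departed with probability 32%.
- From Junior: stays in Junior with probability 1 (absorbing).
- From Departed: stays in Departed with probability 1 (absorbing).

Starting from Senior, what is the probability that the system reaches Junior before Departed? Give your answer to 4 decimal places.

Let h(s) be the probability of absorption at Junior starting from transient state s. Then h(Junior) = 1 and h(Departed) = 0. By first-step analysis:
h(Senior) = 0.32·h(Senior) + 0.2·h(Manager) + 0.24·1 + 0.24·0
h(Manager) = 0.28·h(Senior) + 0.2·h(Manager) + 0.2·1 + 0.32·0
Solving: h(Senior) = 0.4754, h(Manager) = 0.4164.
Starting from Senior, the probability is 0.4754.

0.4754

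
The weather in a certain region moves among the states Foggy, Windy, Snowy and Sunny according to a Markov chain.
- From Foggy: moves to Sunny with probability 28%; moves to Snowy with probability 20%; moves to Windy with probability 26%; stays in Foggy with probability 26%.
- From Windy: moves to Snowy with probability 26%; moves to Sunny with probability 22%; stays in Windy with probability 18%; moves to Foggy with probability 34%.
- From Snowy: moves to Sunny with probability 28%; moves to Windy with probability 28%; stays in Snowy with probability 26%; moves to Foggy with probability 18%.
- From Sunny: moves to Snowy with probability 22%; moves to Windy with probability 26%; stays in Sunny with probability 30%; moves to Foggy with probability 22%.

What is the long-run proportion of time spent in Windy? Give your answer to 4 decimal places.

0.2451

Let the stationary distribution be π with π = πP and π_1 + π_2 + π_3 + π_4 = 1.
π_1 = 0.26·π_1 + 0.34·π_2 + 0.18·π_3 + 0.22·π_4
π_2 = 0.26·π_1 + 0.18·π_2 + 0.28·π_3 + 0.26·π_4
π_3 = 0.2·π_1 + 0.26·π_2 + 0.26·π_3 + 0.22·π_4
Solving with the normalization constraint gives π = (0.2500, 0.2451, 0.2342, 0.2707).
So the stationary probability of Windy is 0.2451.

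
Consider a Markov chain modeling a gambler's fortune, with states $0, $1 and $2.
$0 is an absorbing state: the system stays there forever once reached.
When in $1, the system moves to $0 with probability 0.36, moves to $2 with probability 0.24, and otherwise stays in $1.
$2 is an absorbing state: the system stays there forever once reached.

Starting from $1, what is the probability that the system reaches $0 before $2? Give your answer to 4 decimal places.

0.6000

Let h(s) be the probability of absorption at $0 starting from transient state s. Then h($0) = 1 and h($2) = 0. By first-step analysis:
h($1) = 0.36·1 + 0.4·h($1) + 0.24·0
Solving: h($1) = 0.6000.
Starting from $1, the probability is 0.6000.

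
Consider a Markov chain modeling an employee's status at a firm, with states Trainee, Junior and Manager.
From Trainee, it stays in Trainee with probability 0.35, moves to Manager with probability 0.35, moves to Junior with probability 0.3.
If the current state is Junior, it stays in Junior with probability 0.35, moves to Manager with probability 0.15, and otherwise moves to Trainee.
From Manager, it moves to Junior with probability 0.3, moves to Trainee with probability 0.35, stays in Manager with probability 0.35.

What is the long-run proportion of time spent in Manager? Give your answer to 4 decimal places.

0.2868

Let the stationary distribution be π with π = πP and π_1 + π_2 + π_3 = 1.
π_1 = 0.35·π_1 + 0.5·π_2 + 0.35·π_3
π_2 = 0.3·π_1 + 0.35·π_2 + 0.3·π_3
Solving with the normalization constraint gives π = (0.3974, 0.3158, 0.2868).
So the stationary probability of Manager is 0.2868.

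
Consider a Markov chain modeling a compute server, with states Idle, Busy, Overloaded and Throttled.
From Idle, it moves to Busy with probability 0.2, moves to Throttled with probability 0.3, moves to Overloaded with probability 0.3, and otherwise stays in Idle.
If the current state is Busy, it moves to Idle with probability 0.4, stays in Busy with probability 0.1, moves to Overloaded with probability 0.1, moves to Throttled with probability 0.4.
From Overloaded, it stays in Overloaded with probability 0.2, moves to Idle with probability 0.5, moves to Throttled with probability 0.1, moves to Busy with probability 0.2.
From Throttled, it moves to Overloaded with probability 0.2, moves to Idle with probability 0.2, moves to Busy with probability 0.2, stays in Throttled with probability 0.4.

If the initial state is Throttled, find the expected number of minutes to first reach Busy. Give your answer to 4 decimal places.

5.0000

Let t(s) be the expected number of minutes to first reach Busy from state s, with t(Busy) = 0. Conditioning on the first minute:
t(Idle) = 1 + 0.2·t(Idle) + 0.3·t(Overloaded) + 0.3·t(Throttled)
t(Overloaded) = 1 + 0.5·t(Idle) + 0.2·t(Overloaded) + 0.1·t(Throttled)
t(Throttled) = 1 + 0.2·t(Idle) + 0.2·t(Overloaded) + 0.4·t(Throttled)
Solving: t(Idle) = 5.0000, t(Overloaded) = 5.0000, t(Throttled) = 5.0000.
Expected minutes from Throttled to Busy: 5.0000.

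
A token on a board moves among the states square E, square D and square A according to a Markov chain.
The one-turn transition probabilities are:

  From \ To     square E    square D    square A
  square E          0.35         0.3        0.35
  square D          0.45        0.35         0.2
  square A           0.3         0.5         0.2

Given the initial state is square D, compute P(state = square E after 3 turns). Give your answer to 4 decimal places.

Propagate the distribution vector 3 turns from square D.
After 0 turns: (0.0000, 1.0000, 0.0000)
After 1 turn: (0.4500, 0.3500, 0.2000)
After 2 turns: (0.3750, 0.3575, 0.2675)
After 3 turns: (0.3724, 0.3714, 0.2563)
P(in square E after 3 turns) = 0.3724

0.3724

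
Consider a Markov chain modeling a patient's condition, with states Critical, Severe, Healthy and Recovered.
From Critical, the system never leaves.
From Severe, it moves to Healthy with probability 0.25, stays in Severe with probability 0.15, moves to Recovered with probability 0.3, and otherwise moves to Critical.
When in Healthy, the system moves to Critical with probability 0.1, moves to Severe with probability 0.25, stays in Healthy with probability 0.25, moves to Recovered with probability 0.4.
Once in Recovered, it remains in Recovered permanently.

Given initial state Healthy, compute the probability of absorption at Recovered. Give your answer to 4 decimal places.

Let h(s) be the probability of absorption at Recovered starting from transient state s. Then h(Recovered) = 1 and h(Critical) = 0. By first-step analysis:
h(Severe) = 0.3·0 + 0.15·h(Severe) + 0.25·h(Healthy) + 0.3·1
h(Healthy) = 0.1·0 + 0.25·h(Severe) + 0.25·h(Healthy) + 0.4·1
Solving: h(Severe) = 0.5652, h(Healthy) = 0.7217.
Starting from Healthy, the probability is 0.7217.

0.7217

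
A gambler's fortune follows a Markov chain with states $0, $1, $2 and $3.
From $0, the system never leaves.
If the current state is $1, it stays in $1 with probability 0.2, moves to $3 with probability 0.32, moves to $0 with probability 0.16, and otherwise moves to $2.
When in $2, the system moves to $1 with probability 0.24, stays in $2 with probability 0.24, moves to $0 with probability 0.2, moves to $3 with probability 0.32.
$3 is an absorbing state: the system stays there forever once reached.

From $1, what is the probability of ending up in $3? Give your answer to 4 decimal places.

0.6506

Let h(s) be the probability of absorption at $3 starting from transient state s. Then h($3) = 1 and h($0) = 0. By first-step analysis:
h($1) = 0.16·0 + 0.2·h($1) + 0.32·h($2) + 0.32·1
h($2) = 0.2·0 + 0.24·h($1) + 0.24·h($2) + 0.32·1
Solving: h($1) = 0.6506, h($2) = 0.6265.
Starting from $1, the probability is 0.6506.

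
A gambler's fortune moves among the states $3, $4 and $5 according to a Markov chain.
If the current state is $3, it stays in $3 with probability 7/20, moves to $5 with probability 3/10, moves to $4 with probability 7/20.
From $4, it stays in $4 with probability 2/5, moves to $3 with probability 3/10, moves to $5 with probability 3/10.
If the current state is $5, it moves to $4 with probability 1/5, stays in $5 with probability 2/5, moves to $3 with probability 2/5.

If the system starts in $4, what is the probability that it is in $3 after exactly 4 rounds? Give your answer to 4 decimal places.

0.3508

Propagate the distribution vector 4 rounds from $4.
After 0 rounds: (0.0000, 1.0000, 0.0000)
After 1 round: (0.3000, 0.4000, 0.3000)
After 2 rounds: (0.3450, 0.3250, 0.3300)
After 3 rounds: (0.3503, 0.3168, 0.3330)
After 4 rounds: (0.3508, 0.3159, 0.3333)
P(in $3 after 4 rounds) = 0.3508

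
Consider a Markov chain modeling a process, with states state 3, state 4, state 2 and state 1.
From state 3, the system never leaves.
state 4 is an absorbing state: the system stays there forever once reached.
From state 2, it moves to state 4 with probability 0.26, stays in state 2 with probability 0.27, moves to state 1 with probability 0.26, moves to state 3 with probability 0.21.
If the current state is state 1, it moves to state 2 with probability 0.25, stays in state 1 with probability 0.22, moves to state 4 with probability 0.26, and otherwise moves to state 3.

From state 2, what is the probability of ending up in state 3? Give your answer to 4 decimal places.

0.4639

Let h(s) be the probability of absorption at state 3 starting from transient state s. Then h(state 3) = 1 and h(state 4) = 0. By first-step analysis:
h(state 2) = 0.21·1 + 0.26·0 + 0.27·h(state 2) + 0.26·h(state 1)
h(state 1) = 0.27·1 + 0.26·0 + 0.25·h(state 2) + 0.22·h(state 1)
Solving: h(state 2) = 0.4639, h(state 1) = 0.4948.
Starting from state 2, the probability is 0.4639.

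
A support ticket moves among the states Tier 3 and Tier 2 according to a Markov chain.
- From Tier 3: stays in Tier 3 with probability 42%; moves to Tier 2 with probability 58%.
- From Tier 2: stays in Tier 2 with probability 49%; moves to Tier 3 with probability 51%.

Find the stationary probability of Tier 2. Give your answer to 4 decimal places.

Let the stationary distribution be π with π = πP and π_1 + π_2 = 1.
π_1 = 0.42·π_1 + 0.51·π_2
Solving with the normalization constraint gives π = (0.4679, 0.5321).
So the stationary probability of Tier 2 is 0.5321.

0.5321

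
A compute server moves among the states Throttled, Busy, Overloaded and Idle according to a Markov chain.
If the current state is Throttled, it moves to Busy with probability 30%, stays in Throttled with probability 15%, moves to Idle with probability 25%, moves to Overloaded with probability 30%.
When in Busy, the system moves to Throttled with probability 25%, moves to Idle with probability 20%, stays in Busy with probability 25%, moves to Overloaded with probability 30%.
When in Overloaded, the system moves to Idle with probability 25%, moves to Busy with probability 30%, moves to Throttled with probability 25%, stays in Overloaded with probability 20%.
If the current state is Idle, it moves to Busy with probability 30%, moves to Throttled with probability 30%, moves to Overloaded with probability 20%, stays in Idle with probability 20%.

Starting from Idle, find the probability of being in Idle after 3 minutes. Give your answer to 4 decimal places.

0.2245

Propagate the distribution vector 3 minutes from Idle.
After 0 minutes: (0.0000, 0.0000, 0.0000, 1.0000)
After 1 minute: (0.3000, 0.3000, 0.2000, 0.2000)
After 2 minutes: (0.2300, 0.2850, 0.2600, 0.2250)
After 3 minutes: (0.2383, 0.2858, 0.2515, 0.2245)
P(in Idle after 3 minutes) = 0.2245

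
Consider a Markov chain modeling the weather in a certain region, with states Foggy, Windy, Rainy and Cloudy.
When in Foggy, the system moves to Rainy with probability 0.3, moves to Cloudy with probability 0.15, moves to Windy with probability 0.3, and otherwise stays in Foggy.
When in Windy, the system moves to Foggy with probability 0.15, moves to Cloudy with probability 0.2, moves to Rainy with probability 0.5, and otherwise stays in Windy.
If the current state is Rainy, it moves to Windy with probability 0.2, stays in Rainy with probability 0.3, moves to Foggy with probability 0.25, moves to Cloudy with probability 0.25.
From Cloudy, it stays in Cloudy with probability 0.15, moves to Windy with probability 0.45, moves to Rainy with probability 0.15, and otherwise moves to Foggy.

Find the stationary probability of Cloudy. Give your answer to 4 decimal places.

Let the stationary distribution be π with π = πP and π_1 + π_2 + π_3 + π_4 = 1.
π_1 = 0.25·π_1 + 0.15·π_2 + 0.25·π_3 + 0.25·π_4
π_2 = 0.3·π_1 + 0.15·π_2 + 0.2·π_3 + 0.45·π_4
π_3 = 0.3·π_1 + 0.5·π_2 + 0.3·π_3 + 0.15·π_4
Solving with the normalization constraint gives π = (0.2242, 0.2583, 0.3224, 0.1952).
So the stationary probability of Cloudy is 0.1952.

0.1952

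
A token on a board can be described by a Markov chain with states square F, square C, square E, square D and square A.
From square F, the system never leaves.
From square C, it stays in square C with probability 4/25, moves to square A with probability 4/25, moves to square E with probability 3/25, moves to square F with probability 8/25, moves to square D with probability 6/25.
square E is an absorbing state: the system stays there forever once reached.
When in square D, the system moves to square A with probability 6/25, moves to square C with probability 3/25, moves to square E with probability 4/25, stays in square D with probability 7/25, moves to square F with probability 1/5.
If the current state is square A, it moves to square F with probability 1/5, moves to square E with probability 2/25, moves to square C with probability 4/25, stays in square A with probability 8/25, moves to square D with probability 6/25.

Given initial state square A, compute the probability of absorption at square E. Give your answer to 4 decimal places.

Let h(s) be the probability of absorption at square E starting from transient state s. Then h(square E) = 1 and h(square F) = 0. By first-step analysis:
h(square C) = 0.32·0 + 0.16·h(square C) + 0.12·1 + 0.24·h(square D) + 0.16·h(square A)
h(square D) = 0.2·0 + 0.12·h(square C) + 0.16·1 + 0.28·h(square D) + 0.24·h(square A)
h(square A) = 0.2·0 + 0.16·h(square C) + 0.08·1 + 0.24·h(square D) + 0.32·h(square A)
Solving: h(square C) = 0.3148, h(square D) = 0.3837, h(square A) = 0.3272.
Starting from square A, the probability is 0.3272.

0.3272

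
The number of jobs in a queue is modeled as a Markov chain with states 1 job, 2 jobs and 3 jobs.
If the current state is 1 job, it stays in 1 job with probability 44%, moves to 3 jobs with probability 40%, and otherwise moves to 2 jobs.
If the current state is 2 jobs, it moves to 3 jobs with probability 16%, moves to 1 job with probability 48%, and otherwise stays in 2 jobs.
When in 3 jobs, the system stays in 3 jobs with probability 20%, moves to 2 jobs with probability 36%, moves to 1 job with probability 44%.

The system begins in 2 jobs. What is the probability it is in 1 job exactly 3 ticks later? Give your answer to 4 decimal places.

0.4506

Propagate the distribution vector 3 ticks from 2 jobs.
After 0 ticks: (0.0000, 1.0000, 0.0000)
After 1 tick: (0.4800, 0.3600, 0.1600)
After 2 ticks: (0.4544, 0.2640, 0.2816)
After 3 ticks: (0.4506, 0.2691, 0.2803)
P(in 1 job after 3 ticks) = 0.4506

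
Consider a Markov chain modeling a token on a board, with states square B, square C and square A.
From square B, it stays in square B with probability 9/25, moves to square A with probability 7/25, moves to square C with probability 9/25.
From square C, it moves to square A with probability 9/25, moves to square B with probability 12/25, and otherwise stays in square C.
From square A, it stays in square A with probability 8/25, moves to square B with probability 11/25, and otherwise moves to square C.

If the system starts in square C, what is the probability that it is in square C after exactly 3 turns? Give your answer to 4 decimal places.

Propagate the distribution vector 3 turns from square C.
After 0 turns: (0.0000, 1.0000, 0.0000)
After 1 turn: (0.4800, 0.1600, 0.3600)
After 2 turns: (0.4080, 0.2848, 0.3072)
After 3 turns: (0.4188, 0.2662, 0.3151)
P(in square C after 3 turns) = 0.2662

0.2662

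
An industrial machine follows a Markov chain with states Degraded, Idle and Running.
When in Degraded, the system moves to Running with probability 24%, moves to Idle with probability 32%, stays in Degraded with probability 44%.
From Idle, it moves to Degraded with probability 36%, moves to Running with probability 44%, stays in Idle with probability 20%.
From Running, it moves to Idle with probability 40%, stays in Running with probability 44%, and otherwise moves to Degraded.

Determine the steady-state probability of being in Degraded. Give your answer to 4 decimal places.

Let the stationary distribution be π with π = πP and π_1 + π_2 + π_3 = 1.
π_1 = 0.44·π_1 + 0.36·π_2 + 0.16·π_3
π_2 = 0.32·π_1 + 0.2·π_2 + 0.4·π_3
Solving with the normalization constraint gives π = (0.3091, 0.3127, 0.3782).
So the stationary probability of Degraded is 0.3091.

0.3091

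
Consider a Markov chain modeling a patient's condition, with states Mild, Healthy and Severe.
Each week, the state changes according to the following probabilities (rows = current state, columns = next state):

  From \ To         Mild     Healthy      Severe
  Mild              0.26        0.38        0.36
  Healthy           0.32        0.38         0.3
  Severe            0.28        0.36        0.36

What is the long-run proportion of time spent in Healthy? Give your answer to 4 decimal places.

Let the stationary distribution be π with π = πP and π_1 + π_2 + π_3 = 1.
π_1 = 0.26·π_1 + 0.32·π_2 + 0.28·π_3
π_2 = 0.38·π_1 + 0.38·π_2 + 0.36·π_3
Solving with the normalization constraint gives π = (0.2891, 0.3732, 0.3376).
So the stationary probability of Healthy is 0.3732.

0.3732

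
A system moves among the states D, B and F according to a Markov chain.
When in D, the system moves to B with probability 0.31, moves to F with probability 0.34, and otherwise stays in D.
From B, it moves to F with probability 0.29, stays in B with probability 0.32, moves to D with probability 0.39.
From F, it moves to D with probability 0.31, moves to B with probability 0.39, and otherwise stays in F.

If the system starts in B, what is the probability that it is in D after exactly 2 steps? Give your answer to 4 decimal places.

Sum over the intermediate state after 1 step:
P = P(B→D)·P(D→D) + P(B→B)·P(B→D) + P(B→F)·P(F→D)
  = 0.39×0.35 + 0.32×0.39 + 0.29×0.31
  = 0.1365 + 0.1248 + 0.0899 = 0.3512

0.3512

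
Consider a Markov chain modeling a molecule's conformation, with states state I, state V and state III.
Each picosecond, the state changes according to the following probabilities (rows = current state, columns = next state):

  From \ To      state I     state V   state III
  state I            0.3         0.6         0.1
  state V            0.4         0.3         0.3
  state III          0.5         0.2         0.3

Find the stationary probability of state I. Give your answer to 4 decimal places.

0.3839

Let the stationary distribution be π with π = πP and π_1 + π_2 + π_3 = 1.
π_1 = 0.3·π_1 + 0.4·π_2 + 0.5·π_3
π_2 = 0.6·π_1 + 0.3·π_2 + 0.2·π_3
Solving with the normalization constraint gives π = (0.3839, 0.3929, 0.2232).
So the stationary probability of state I is 0.3839.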